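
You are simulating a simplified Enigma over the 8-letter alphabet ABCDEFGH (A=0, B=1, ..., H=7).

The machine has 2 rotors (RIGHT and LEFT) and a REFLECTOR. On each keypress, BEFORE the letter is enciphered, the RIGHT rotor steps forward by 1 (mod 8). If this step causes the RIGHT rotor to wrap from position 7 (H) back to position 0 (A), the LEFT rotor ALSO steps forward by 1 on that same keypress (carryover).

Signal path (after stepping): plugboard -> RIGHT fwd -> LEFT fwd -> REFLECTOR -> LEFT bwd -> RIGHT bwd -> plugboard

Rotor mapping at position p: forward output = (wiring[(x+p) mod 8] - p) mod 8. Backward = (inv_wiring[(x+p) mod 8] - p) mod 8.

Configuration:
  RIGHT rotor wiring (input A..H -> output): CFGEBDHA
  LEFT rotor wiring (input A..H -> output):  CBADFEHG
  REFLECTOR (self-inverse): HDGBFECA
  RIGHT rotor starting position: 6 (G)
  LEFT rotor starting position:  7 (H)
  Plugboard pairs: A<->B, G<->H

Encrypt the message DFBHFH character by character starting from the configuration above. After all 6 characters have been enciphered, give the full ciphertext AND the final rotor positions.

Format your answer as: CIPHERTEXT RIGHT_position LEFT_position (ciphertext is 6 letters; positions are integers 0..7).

Char 1 ('D'): step: R->7, L=7; D->plug->D->R->H->L->A->refl->H->L'->A->R'->H->plug->G
Char 2 ('F'): step: R->0, L->0 (L advanced); F->plug->F->R->D->L->D->refl->B->L'->B->R'->E->plug->E
Char 3 ('B'): step: R->1, L=0; B->plug->A->R->E->L->F->refl->E->L'->F->R'->B->plug->A
Char 4 ('H'): step: R->2, L=0; H->plug->G->R->A->L->C->refl->G->L'->H->R'->C->plug->C
Char 5 ('F'): step: R->3, L=0; F->plug->F->R->H->L->G->refl->C->L'->A->R'->C->plug->C
Char 6 ('H'): step: R->4, L=0; H->plug->G->R->C->L->A->refl->H->L'->G->R'->E->plug->E
Final: ciphertext=GEACCE, RIGHT=4, LEFT=0

Answer: GEACCE 4 0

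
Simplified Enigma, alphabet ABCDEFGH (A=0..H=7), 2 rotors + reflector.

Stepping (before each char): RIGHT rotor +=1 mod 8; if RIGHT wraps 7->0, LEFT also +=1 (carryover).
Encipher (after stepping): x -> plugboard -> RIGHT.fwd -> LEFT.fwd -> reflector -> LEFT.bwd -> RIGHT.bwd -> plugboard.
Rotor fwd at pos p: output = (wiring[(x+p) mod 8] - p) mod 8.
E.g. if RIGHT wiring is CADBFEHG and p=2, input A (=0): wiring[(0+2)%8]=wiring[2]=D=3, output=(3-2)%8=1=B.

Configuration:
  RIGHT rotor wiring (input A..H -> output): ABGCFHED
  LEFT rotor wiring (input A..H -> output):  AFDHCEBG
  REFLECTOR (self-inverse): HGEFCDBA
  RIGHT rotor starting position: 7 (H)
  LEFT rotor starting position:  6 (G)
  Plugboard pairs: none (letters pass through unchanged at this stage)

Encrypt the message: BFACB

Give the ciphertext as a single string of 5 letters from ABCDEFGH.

Answer: DHBED

Derivation:
Char 1 ('B'): step: R->0, L->7 (L advanced); B->plug->B->R->B->L->B->refl->G->L'->C->R'->D->plug->D
Char 2 ('F'): step: R->1, L=7; F->plug->F->R->D->L->E->refl->C->L'->H->R'->H->plug->H
Char 3 ('A'): step: R->2, L=7; A->plug->A->R->E->L->A->refl->H->L'->A->R'->B->plug->B
Char 4 ('C'): step: R->3, L=7; C->plug->C->R->E->L->A->refl->H->L'->A->R'->E->plug->E
Char 5 ('B'): step: R->4, L=7; B->plug->B->R->D->L->E->refl->C->L'->H->R'->D->plug->D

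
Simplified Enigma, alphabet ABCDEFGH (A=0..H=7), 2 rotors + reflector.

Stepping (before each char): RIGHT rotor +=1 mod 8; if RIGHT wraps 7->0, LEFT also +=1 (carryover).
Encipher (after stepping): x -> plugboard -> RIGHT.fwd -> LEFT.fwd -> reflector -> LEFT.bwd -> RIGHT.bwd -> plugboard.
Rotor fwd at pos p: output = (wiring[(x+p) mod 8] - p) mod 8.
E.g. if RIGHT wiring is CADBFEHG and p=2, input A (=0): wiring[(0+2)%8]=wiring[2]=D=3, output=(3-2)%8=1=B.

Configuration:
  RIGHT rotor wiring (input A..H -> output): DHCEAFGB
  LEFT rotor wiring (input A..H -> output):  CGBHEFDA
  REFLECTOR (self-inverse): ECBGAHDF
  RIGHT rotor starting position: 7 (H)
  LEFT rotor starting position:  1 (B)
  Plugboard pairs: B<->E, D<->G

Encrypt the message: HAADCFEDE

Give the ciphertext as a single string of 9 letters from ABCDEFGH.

Char 1 ('H'): step: R->0, L->2 (L advanced); H->plug->H->R->B->L->F->refl->H->L'->A->R'->E->plug->B
Char 2 ('A'): step: R->1, L=2; A->plug->A->R->G->L->A->refl->E->L'->H->R'->D->plug->G
Char 3 ('A'): step: R->2, L=2; A->plug->A->R->A->L->H->refl->F->L'->B->R'->G->plug->D
Char 4 ('D'): step: R->3, L=2; D->plug->G->R->E->L->B->refl->C->L'->C->R'->C->plug->C
Char 5 ('C'): step: R->4, L=2; C->plug->C->R->C->L->C->refl->B->L'->E->R'->A->plug->A
Char 6 ('F'): step: R->5, L=2; F->plug->F->R->F->L->G->refl->D->L'->D->R'->H->plug->H
Char 7 ('E'): step: R->6, L=2; E->plug->B->R->D->L->D->refl->G->L'->F->R'->C->plug->C
Char 8 ('D'): step: R->7, L=2; D->plug->G->R->G->L->A->refl->E->L'->H->R'->H->plug->H
Char 9 ('E'): step: R->0, L->3 (L advanced); E->plug->B->R->H->L->G->refl->D->L'->G->R'->G->plug->D

Answer: BGDCAHCHD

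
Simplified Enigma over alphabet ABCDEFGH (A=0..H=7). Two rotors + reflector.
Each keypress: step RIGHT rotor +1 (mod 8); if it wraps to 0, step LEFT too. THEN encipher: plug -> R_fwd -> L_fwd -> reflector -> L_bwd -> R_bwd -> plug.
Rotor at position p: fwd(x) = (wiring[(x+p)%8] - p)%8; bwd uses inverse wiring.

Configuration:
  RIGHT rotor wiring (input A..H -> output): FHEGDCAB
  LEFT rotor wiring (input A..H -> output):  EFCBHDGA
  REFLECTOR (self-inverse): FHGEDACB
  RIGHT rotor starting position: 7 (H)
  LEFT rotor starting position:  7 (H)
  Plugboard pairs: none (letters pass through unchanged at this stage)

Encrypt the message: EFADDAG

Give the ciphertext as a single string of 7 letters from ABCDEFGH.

Answer: CEEBGDF

Derivation:
Char 1 ('E'): step: R->0, L->0 (L advanced); E->plug->E->R->D->L->B->refl->H->L'->E->R'->C->plug->C
Char 2 ('F'): step: R->1, L=0; F->plug->F->R->H->L->A->refl->F->L'->B->R'->E->plug->E
Char 3 ('A'): step: R->2, L=0; A->plug->A->R->C->L->C->refl->G->L'->G->R'->E->plug->E
Char 4 ('D'): step: R->3, L=0; D->plug->D->R->F->L->D->refl->E->L'->A->R'->B->plug->B
Char 5 ('D'): step: R->4, L=0; D->plug->D->R->F->L->D->refl->E->L'->A->R'->G->plug->G
Char 6 ('A'): step: R->5, L=0; A->plug->A->R->F->L->D->refl->E->L'->A->R'->D->plug->D
Char 7 ('G'): step: R->6, L=0; G->plug->G->R->F->L->D->refl->E->L'->A->R'->F->plug->F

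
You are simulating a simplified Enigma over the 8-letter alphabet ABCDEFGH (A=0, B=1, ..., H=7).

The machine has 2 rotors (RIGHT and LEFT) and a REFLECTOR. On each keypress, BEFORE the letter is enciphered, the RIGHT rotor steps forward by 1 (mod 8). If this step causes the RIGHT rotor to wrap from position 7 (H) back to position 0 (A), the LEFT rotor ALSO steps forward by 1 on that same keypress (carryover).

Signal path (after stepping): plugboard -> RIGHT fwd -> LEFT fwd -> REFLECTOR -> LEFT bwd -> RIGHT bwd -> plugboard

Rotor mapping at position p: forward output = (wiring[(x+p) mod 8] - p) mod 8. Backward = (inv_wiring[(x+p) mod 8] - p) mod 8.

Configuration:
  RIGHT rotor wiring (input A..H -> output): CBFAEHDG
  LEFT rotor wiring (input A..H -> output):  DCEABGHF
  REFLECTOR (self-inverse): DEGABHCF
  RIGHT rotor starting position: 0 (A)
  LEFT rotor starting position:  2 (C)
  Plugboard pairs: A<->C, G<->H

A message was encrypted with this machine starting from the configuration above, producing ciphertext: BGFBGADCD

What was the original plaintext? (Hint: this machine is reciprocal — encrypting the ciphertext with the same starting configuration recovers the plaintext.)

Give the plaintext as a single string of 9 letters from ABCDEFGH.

Answer: FDCEDFBAA

Derivation:
Char 1 ('B'): step: R->1, L=2; B->plug->B->R->E->L->F->refl->H->L'->C->R'->F->plug->F
Char 2 ('G'): step: R->2, L=2; G->plug->H->R->H->L->A->refl->D->L'->F->R'->D->plug->D
Char 3 ('F'): step: R->3, L=2; F->plug->F->R->H->L->A->refl->D->L'->F->R'->A->plug->C
Char 4 ('B'): step: R->4, L=2; B->plug->B->R->D->L->E->refl->B->L'->G->R'->E->plug->E
Char 5 ('G'): step: R->5, L=2; G->plug->H->R->H->L->A->refl->D->L'->F->R'->D->plug->D
Char 6 ('A'): step: R->6, L=2; A->plug->C->R->E->L->F->refl->H->L'->C->R'->F->plug->F
Char 7 ('D'): step: R->7, L=2; D->plug->D->R->G->L->B->refl->E->L'->D->R'->B->plug->B
Char 8 ('C'): step: R->0, L->3 (L advanced); C->plug->A->R->C->L->D->refl->A->L'->F->R'->C->plug->A
Char 9 ('D'): step: R->1, L=3; D->plug->D->R->D->L->E->refl->B->L'->H->R'->C->plug->A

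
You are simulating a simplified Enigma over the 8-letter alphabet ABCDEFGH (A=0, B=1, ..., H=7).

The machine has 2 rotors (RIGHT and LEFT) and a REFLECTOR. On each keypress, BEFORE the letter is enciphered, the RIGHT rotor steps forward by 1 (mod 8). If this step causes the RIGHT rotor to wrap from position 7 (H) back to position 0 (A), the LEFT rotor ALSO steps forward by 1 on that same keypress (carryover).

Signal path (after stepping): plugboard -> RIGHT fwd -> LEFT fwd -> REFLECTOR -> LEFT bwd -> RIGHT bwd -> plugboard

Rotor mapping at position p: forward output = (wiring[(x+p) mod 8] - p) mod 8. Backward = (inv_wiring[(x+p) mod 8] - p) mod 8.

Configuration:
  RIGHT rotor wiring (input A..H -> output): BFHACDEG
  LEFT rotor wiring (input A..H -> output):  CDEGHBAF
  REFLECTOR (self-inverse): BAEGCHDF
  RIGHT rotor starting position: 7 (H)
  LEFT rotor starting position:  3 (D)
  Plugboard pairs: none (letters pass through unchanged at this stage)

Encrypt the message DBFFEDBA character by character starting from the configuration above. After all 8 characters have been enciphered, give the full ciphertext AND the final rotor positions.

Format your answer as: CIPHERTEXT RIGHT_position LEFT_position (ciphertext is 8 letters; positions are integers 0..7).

Answer: GFCEFEGB 7 4

Derivation:
Char 1 ('D'): step: R->0, L->4 (L advanced); D->plug->D->R->A->L->D->refl->G->L'->E->R'->G->plug->G
Char 2 ('B'): step: R->1, L=4; B->plug->B->R->G->L->A->refl->B->L'->D->R'->F->plug->F
Char 3 ('F'): step: R->2, L=4; F->plug->F->R->E->L->G->refl->D->L'->A->R'->C->plug->C
Char 4 ('F'): step: R->3, L=4; F->plug->F->R->G->L->A->refl->B->L'->D->R'->E->plug->E
Char 5 ('E'): step: R->4, L=4; E->plug->E->R->F->L->H->refl->F->L'->B->R'->F->plug->F
Char 6 ('D'): step: R->5, L=4; D->plug->D->R->E->L->G->refl->D->L'->A->R'->E->plug->E
Char 7 ('B'): step: R->6, L=4; B->plug->B->R->A->L->D->refl->G->L'->E->R'->G->plug->G
Char 8 ('A'): step: R->7, L=4; A->plug->A->R->H->L->C->refl->E->L'->C->R'->B->plug->B
Final: ciphertext=GFCEFEGB, RIGHT=7, LEFT=4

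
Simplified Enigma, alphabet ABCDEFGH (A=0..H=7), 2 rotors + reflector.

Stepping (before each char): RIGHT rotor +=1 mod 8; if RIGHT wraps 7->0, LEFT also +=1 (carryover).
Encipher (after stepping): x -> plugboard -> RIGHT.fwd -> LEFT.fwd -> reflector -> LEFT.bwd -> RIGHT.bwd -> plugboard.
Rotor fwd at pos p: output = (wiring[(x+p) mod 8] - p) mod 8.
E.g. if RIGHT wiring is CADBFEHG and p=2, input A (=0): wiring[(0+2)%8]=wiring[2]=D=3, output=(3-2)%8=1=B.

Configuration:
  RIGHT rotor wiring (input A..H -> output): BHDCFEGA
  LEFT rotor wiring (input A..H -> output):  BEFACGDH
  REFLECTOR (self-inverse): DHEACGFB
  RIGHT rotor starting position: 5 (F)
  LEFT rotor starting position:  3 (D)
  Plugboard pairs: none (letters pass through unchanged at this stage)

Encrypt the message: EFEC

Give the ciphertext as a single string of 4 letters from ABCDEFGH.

Char 1 ('E'): step: R->6, L=3; E->plug->E->R->F->L->G->refl->F->L'->A->R'->A->plug->A
Char 2 ('F'): step: R->7, L=3; F->plug->F->R->G->L->B->refl->H->L'->B->R'->A->plug->A
Char 3 ('E'): step: R->0, L->4 (L advanced); E->plug->E->R->F->L->A->refl->D->L'->D->R'->C->plug->C
Char 4 ('C'): step: R->1, L=4; C->plug->C->R->B->L->C->refl->E->L'->H->R'->G->plug->G

Answer: AACG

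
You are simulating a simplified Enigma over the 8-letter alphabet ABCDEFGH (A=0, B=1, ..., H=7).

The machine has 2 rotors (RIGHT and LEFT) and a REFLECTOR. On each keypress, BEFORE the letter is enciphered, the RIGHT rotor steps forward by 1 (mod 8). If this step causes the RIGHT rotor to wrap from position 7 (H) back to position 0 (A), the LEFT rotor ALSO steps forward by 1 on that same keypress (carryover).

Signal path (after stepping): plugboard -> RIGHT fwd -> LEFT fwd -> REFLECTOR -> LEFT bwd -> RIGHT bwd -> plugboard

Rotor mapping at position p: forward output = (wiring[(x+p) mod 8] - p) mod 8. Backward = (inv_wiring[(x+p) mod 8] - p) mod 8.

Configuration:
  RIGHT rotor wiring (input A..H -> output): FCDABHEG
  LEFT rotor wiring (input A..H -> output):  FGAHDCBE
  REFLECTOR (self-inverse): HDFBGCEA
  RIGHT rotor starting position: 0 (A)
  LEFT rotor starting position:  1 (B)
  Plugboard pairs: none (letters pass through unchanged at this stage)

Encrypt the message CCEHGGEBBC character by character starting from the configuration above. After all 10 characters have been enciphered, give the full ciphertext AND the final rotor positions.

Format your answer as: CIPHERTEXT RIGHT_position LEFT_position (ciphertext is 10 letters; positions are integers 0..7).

Char 1 ('C'): step: R->1, L=1; C->plug->C->R->H->L->E->refl->G->L'->C->R'->B->plug->B
Char 2 ('C'): step: R->2, L=1; C->plug->C->R->H->L->E->refl->G->L'->C->R'->E->plug->E
Char 3 ('E'): step: R->3, L=1; E->plug->E->R->D->L->C->refl->F->L'->A->R'->H->plug->H
Char 4 ('H'): step: R->4, L=1; H->plug->H->R->E->L->B->refl->D->L'->G->R'->F->plug->F
Char 5 ('G'): step: R->5, L=1; G->plug->G->R->D->L->C->refl->F->L'->A->R'->D->plug->D
Char 6 ('G'): step: R->6, L=1; G->plug->G->R->D->L->C->refl->F->L'->A->R'->B->plug->B
Char 7 ('E'): step: R->7, L=1; E->plug->E->R->B->L->H->refl->A->L'->F->R'->H->plug->H
Char 8 ('B'): step: R->0, L->2 (L advanced); B->plug->B->R->C->L->B->refl->D->L'->G->R'->H->plug->H
Char 9 ('B'): step: R->1, L=2; B->plug->B->R->C->L->B->refl->D->L'->G->R'->E->plug->E
Char 10 ('C'): step: R->2, L=2; C->plug->C->R->H->L->E->refl->G->L'->A->R'->H->plug->H
Final: ciphertext=BEHFDBHHEH, RIGHT=2, LEFT=2

Answer: BEHFDBHHEH 2 2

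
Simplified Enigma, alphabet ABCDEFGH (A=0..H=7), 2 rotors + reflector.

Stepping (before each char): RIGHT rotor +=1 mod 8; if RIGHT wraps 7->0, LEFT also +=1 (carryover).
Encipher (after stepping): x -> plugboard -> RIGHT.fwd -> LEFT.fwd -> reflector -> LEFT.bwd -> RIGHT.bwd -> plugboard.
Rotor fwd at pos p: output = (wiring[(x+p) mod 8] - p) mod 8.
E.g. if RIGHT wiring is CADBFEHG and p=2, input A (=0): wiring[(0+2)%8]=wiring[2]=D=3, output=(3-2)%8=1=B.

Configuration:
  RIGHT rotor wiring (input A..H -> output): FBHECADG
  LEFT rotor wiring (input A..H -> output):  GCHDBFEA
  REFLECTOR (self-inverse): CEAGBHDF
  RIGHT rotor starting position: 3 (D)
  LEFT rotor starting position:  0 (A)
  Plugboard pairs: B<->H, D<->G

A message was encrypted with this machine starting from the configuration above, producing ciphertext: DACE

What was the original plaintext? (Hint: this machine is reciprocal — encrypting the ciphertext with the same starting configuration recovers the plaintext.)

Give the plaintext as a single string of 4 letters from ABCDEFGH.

Char 1 ('D'): step: R->4, L=0; D->plug->G->R->D->L->D->refl->G->L'->A->R'->H->plug->B
Char 2 ('A'): step: R->5, L=0; A->plug->A->R->D->L->D->refl->G->L'->A->R'->D->plug->G
Char 3 ('C'): step: R->6, L=0; C->plug->C->R->H->L->A->refl->C->L'->B->R'->E->plug->E
Char 4 ('E'): step: R->7, L=0; E->plug->E->R->F->L->F->refl->H->L'->C->R'->C->plug->C

Answer: BGEC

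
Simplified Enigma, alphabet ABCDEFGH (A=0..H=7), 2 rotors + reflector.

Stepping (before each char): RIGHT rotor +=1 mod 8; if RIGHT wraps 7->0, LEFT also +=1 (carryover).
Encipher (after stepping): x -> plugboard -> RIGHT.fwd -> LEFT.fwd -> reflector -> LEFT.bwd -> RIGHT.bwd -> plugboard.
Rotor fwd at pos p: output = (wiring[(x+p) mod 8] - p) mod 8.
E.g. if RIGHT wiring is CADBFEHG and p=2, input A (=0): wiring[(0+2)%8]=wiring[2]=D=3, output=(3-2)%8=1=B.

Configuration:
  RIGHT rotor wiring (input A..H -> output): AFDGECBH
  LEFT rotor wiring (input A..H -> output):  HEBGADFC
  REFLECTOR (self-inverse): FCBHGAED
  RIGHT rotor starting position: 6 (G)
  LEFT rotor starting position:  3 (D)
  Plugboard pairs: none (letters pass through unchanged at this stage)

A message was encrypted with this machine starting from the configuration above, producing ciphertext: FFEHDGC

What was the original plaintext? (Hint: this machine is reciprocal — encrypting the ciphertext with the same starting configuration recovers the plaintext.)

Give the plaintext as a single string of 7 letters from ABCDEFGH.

Answer: EHADFHH

Derivation:
Char 1 ('F'): step: R->7, L=3; F->plug->F->R->F->L->E->refl->G->L'->H->R'->E->plug->E
Char 2 ('F'): step: R->0, L->4 (L advanced); F->plug->F->R->C->L->B->refl->C->L'->H->R'->H->plug->H
Char 3 ('E'): step: R->1, L=4; E->plug->E->R->B->L->H->refl->D->L'->E->R'->A->plug->A
Char 4 ('H'): step: R->2, L=4; H->plug->H->R->D->L->G->refl->E->L'->A->R'->D->plug->D
Char 5 ('D'): step: R->3, L=4; D->plug->D->R->G->L->F->refl->A->L'->F->R'->F->plug->F
Char 6 ('G'): step: R->4, L=4; G->plug->G->R->H->L->C->refl->B->L'->C->R'->H->plug->H
Char 7 ('C'): step: R->5, L=4; C->plug->C->R->C->L->B->refl->C->L'->H->R'->H->plug->H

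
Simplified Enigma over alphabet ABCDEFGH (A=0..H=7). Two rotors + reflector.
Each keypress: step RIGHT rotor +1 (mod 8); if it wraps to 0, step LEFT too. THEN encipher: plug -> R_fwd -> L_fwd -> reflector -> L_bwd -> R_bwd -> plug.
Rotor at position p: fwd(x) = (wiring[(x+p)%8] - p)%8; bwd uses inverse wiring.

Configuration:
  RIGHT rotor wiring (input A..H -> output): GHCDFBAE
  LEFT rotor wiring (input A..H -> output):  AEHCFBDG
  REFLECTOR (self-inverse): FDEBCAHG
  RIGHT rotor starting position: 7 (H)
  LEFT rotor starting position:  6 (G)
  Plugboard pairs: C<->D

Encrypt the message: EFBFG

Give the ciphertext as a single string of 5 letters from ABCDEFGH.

Answer: GAGBH

Derivation:
Char 1 ('E'): step: R->0, L->7 (L advanced); E->plug->E->R->F->L->G->refl->H->L'->A->R'->G->plug->G
Char 2 ('F'): step: R->1, L=7; F->plug->F->R->H->L->E->refl->C->L'->G->R'->A->plug->A
Char 3 ('B'): step: R->2, L=7; B->plug->B->R->B->L->B->refl->D->L'->E->R'->G->plug->G
Char 4 ('F'): step: R->3, L=7; F->plug->F->R->D->L->A->refl->F->L'->C->R'->B->plug->B
Char 5 ('G'): step: R->4, L=7; G->plug->G->R->G->L->C->refl->E->L'->H->R'->H->plug->H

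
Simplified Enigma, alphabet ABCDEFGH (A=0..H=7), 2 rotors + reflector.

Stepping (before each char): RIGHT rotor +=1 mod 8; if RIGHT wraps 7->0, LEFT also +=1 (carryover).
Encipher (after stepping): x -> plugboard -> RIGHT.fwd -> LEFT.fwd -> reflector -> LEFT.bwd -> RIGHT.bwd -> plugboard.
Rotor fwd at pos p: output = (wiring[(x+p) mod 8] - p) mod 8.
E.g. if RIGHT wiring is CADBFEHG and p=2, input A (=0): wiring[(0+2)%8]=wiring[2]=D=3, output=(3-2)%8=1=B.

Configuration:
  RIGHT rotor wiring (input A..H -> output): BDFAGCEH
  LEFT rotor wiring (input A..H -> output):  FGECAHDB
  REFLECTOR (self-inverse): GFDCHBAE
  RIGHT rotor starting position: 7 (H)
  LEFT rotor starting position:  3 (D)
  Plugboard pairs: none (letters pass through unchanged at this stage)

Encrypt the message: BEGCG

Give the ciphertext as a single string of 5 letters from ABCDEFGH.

Char 1 ('B'): step: R->0, L->4 (L advanced); B->plug->B->R->D->L->F->refl->B->L'->E->R'->G->plug->G
Char 2 ('E'): step: R->1, L=4; E->plug->E->R->B->L->D->refl->C->L'->F->R'->D->plug->D
Char 3 ('G'): step: R->2, L=4; G->plug->G->R->H->L->G->refl->A->L'->G->R'->B->plug->B
Char 4 ('C'): step: R->3, L=4; C->plug->C->R->H->L->G->refl->A->L'->G->R'->F->plug->F
Char 5 ('G'): step: R->4, L=4; G->plug->G->R->B->L->D->refl->C->L'->F->R'->E->plug->E

Answer: GDBFE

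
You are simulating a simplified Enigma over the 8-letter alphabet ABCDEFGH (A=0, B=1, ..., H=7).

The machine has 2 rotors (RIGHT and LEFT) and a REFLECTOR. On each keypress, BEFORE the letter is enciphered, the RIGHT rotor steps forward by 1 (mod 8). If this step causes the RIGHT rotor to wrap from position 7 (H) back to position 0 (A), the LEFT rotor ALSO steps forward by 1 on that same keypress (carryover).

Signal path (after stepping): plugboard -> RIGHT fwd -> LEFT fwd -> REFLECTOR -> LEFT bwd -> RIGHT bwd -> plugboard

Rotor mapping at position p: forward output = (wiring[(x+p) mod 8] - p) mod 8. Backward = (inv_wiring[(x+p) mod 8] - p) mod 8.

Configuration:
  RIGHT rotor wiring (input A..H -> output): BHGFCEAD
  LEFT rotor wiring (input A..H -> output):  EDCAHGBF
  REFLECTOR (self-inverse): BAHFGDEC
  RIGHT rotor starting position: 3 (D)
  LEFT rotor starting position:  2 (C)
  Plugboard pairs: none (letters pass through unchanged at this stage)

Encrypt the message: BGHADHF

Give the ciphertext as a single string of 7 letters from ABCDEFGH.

Answer: DAGECGB

Derivation:
Char 1 ('B'): step: R->4, L=2; B->plug->B->R->A->L->A->refl->B->L'->H->R'->D->plug->D
Char 2 ('G'): step: R->5, L=2; G->plug->G->R->A->L->A->refl->B->L'->H->R'->A->plug->A
Char 3 ('H'): step: R->6, L=2; H->plug->H->R->G->L->C->refl->H->L'->E->R'->G->plug->G
Char 4 ('A'): step: R->7, L=2; A->plug->A->R->E->L->H->refl->C->L'->G->R'->E->plug->E
Char 5 ('D'): step: R->0, L->3 (L advanced); D->plug->D->R->F->L->B->refl->A->L'->G->R'->C->plug->C
Char 6 ('H'): step: R->1, L=3; H->plug->H->R->A->L->F->refl->D->L'->C->R'->G->plug->G
Char 7 ('F'): step: R->2, L=3; F->plug->F->R->B->L->E->refl->G->L'->D->R'->B->plug->B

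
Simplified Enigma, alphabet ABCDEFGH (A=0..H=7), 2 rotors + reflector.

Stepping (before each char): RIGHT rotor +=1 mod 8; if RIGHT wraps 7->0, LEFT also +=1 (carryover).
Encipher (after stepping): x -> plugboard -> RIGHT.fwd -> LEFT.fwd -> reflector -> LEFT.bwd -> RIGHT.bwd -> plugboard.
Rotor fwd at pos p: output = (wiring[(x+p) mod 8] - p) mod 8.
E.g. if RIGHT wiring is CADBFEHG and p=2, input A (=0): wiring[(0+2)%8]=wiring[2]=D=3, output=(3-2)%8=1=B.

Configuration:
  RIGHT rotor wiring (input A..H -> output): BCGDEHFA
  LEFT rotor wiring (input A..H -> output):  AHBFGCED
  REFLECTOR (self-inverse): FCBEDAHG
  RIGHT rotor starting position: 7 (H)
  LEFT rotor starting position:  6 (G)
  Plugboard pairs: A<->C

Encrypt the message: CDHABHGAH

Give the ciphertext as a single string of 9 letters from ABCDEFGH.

Char 1 ('C'): step: R->0, L->7 (L advanced); C->plug->A->R->B->L->B->refl->C->L'->D->R'->D->plug->D
Char 2 ('D'): step: R->1, L=7; D->plug->D->R->D->L->C->refl->B->L'->B->R'->A->plug->C
Char 3 ('H'): step: R->2, L=7; H->plug->H->R->A->L->E->refl->D->L'->G->R'->F->plug->F
Char 4 ('A'): step: R->3, L=7; A->plug->C->R->E->L->G->refl->H->L'->F->R'->E->plug->E
Char 5 ('B'): step: R->4, L=7; B->plug->B->R->D->L->C->refl->B->L'->B->R'->C->plug->A
Char 6 ('H'): step: R->5, L=7; H->plug->H->R->H->L->F->refl->A->L'->C->R'->A->plug->C
Char 7 ('G'): step: R->6, L=7; G->plug->G->R->G->L->D->refl->E->L'->A->R'->E->plug->E
Char 8 ('A'): step: R->7, L=7; A->plug->C->R->D->L->C->refl->B->L'->B->R'->A->plug->C
Char 9 ('H'): step: R->0, L->0 (L advanced); H->plug->H->R->A->L->A->refl->F->L'->D->R'->D->plug->D

Answer: DCFEACECD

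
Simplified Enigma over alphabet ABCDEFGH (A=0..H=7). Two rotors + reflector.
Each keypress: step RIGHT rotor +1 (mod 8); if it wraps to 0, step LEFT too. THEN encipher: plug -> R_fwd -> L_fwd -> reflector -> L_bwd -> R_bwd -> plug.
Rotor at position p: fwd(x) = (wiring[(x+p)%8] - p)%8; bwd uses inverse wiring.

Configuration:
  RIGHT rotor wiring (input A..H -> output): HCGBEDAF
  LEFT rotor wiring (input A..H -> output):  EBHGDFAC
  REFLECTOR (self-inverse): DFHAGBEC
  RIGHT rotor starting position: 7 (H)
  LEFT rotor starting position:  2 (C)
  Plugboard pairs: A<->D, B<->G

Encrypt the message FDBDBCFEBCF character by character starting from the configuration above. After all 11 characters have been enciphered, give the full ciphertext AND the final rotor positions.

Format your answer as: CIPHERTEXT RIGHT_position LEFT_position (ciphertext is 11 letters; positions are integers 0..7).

Answer: HCFBCFHBDFC 2 4

Derivation:
Char 1 ('F'): step: R->0, L->3 (L advanced); F->plug->F->R->D->L->F->refl->B->L'->F->R'->H->plug->H
Char 2 ('D'): step: R->1, L=3; D->plug->A->R->B->L->A->refl->D->L'->A->R'->C->plug->C
Char 3 ('B'): step: R->2, L=3; B->plug->G->R->F->L->B->refl->F->L'->D->R'->F->plug->F
Char 4 ('D'): step: R->3, L=3; D->plug->A->R->G->L->G->refl->E->L'->H->R'->G->plug->B
Char 5 ('B'): step: R->4, L=3; B->plug->G->R->C->L->C->refl->H->L'->E->R'->C->plug->C
Char 6 ('C'): step: R->5, L=3; C->plug->C->R->A->L->D->refl->A->L'->B->R'->F->plug->F
Char 7 ('F'): step: R->6, L=3; F->plug->F->R->D->L->F->refl->B->L'->F->R'->H->plug->H
Char 8 ('E'): step: R->7, L=3; E->plug->E->R->C->L->C->refl->H->L'->E->R'->G->plug->B
Char 9 ('B'): step: R->0, L->4 (L advanced); B->plug->G->R->A->L->H->refl->C->L'->H->R'->A->plug->D
Char 10 ('C'): step: R->1, L=4; C->plug->C->R->A->L->H->refl->C->L'->H->R'->F->plug->F
Char 11 ('F'): step: R->2, L=4; F->plug->F->R->D->L->G->refl->E->L'->C->R'->C->plug->C
Final: ciphertext=HCFBCFHBDFC, RIGHT=2, LEFT=4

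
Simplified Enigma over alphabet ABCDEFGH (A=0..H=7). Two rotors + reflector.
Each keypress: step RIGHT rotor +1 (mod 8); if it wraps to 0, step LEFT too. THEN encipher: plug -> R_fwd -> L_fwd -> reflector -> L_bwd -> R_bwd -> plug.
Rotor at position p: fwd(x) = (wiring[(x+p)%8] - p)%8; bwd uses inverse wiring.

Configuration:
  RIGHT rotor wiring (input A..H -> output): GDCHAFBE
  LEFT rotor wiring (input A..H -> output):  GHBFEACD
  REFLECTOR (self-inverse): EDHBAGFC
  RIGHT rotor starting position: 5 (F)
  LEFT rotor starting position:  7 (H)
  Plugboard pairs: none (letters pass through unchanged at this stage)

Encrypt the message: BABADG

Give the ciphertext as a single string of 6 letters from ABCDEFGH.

Char 1 ('B'): step: R->6, L=7; B->plug->B->R->G->L->B->refl->D->L'->H->R'->H->plug->H
Char 2 ('A'): step: R->7, L=7; A->plug->A->R->F->L->F->refl->G->L'->E->R'->C->plug->C
Char 3 ('B'): step: R->0, L->0 (L advanced); B->plug->B->R->D->L->F->refl->G->L'->A->R'->E->plug->E
Char 4 ('A'): step: R->1, L=0; A->plug->A->R->C->L->B->refl->D->L'->H->R'->D->plug->D
Char 5 ('D'): step: R->2, L=0; D->plug->D->R->D->L->F->refl->G->L'->A->R'->A->plug->A
Char 6 ('G'): step: R->3, L=0; G->plug->G->R->A->L->G->refl->F->L'->D->R'->F->plug->F

Answer: HCEDAF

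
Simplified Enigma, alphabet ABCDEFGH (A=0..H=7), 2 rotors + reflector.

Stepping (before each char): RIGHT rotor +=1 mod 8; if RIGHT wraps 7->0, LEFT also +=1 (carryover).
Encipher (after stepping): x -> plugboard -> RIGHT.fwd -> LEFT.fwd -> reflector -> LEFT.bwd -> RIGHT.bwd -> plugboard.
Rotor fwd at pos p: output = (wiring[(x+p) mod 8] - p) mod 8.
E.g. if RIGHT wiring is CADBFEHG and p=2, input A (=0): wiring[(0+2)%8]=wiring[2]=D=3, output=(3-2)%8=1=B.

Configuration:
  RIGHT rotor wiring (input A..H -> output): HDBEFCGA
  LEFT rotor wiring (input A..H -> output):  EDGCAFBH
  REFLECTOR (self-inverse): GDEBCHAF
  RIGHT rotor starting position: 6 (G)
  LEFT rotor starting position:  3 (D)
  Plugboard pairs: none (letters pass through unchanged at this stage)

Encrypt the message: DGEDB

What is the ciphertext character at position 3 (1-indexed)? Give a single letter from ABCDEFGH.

Char 1 ('D'): step: R->7, L=3; D->plug->D->R->C->L->C->refl->E->L'->E->R'->C->plug->C
Char 2 ('G'): step: R->0, L->4 (L advanced); G->plug->G->R->G->L->C->refl->E->L'->A->R'->H->plug->H
Char 3 ('E'): step: R->1, L=4; E->plug->E->R->B->L->B->refl->D->L'->D->R'->C->plug->C

C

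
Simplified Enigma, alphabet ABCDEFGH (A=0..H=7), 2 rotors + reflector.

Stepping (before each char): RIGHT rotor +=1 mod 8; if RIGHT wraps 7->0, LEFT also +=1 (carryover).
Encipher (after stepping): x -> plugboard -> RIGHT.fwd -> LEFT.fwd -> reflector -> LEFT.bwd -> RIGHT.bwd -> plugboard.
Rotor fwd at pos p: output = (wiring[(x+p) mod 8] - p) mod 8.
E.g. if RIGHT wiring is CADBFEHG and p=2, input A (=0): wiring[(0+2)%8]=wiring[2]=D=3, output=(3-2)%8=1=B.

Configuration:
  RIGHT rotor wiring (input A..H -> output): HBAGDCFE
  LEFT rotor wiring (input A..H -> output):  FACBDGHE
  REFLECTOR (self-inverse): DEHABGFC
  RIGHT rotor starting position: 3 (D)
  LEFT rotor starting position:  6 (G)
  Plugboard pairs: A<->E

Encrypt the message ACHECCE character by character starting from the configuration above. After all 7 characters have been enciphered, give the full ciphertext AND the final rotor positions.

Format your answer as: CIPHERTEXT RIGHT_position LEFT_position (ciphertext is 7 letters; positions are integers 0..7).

Answer: HEFABDB 2 7

Derivation:
Char 1 ('A'): step: R->4, L=6; A->plug->E->R->D->L->C->refl->H->L'->C->R'->H->plug->H
Char 2 ('C'): step: R->5, L=6; C->plug->C->R->H->L->A->refl->D->L'->F->R'->A->plug->E
Char 3 ('H'): step: R->6, L=6; H->plug->H->R->E->L->E->refl->B->L'->A->R'->F->plug->F
Char 4 ('E'): step: R->7, L=6; E->plug->A->R->F->L->D->refl->A->L'->H->R'->E->plug->A
Char 5 ('C'): step: R->0, L->7 (L advanced); C->plug->C->R->A->L->F->refl->G->L'->B->R'->B->plug->B
Char 6 ('C'): step: R->1, L=7; C->plug->C->R->F->L->E->refl->B->L'->C->R'->D->plug->D
Char 7 ('E'): step: R->2, L=7; E->plug->A->R->G->L->H->refl->C->L'->E->R'->B->plug->B
Final: ciphertext=HEFABDB, RIGHT=2, LEFT=7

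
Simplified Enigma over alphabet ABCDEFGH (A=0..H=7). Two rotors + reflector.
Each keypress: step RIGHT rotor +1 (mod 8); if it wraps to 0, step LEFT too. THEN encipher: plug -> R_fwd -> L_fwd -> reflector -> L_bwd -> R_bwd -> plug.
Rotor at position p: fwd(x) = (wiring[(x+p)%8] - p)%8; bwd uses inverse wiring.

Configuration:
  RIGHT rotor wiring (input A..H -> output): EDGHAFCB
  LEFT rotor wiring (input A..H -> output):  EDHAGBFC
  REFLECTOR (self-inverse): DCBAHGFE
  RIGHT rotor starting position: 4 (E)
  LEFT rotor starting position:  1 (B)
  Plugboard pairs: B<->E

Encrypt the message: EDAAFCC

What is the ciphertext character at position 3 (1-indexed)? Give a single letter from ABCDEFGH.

Char 1 ('E'): step: R->5, L=1; E->plug->B->R->F->L->E->refl->H->L'->C->R'->G->plug->G
Char 2 ('D'): step: R->6, L=1; D->plug->D->R->F->L->E->refl->H->L'->C->R'->G->plug->G
Char 3 ('A'): step: R->7, L=1; A->plug->A->R->C->L->H->refl->E->L'->F->R'->B->plug->E

E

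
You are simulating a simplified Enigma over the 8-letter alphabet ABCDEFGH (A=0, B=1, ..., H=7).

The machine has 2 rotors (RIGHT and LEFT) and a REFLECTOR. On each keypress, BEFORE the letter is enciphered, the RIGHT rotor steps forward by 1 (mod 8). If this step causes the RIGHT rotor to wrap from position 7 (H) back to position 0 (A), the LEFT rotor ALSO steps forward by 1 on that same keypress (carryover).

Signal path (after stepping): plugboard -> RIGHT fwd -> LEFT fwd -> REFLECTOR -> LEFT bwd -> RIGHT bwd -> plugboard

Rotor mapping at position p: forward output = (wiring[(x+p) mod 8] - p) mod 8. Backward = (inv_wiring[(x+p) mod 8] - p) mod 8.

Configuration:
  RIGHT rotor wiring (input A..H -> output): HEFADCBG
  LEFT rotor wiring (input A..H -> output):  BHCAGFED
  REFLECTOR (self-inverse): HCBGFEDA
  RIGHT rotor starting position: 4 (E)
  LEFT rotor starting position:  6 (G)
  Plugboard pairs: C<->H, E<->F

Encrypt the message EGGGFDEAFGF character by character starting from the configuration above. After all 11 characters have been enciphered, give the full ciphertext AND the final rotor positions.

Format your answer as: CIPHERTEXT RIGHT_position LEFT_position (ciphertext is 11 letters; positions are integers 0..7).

Answer: DAHBBFGEEEE 7 7

Derivation:
Char 1 ('E'): step: R->5, L=6; E->plug->F->R->A->L->G->refl->D->L'->C->R'->D->plug->D
Char 2 ('G'): step: R->6, L=6; G->plug->G->R->F->L->C->refl->B->L'->D->R'->A->plug->A
Char 3 ('G'): step: R->7, L=6; G->plug->G->R->D->L->B->refl->C->L'->F->R'->C->plug->H
Char 4 ('G'): step: R->0, L->7 (L advanced); G->plug->G->R->B->L->C->refl->B->L'->E->R'->B->plug->B
Char 5 ('F'): step: R->1, L=7; F->plug->E->R->B->L->C->refl->B->L'->E->R'->B->plug->B
Char 6 ('D'): step: R->2, L=7; D->plug->D->R->A->L->E->refl->F->L'->H->R'->E->plug->F
Char 7 ('E'): step: R->3, L=7; E->plug->F->R->E->L->B->refl->C->L'->B->R'->G->plug->G
Char 8 ('A'): step: R->4, L=7; A->plug->A->R->H->L->F->refl->E->L'->A->R'->F->plug->E
Char 9 ('F'): step: R->5, L=7; F->plug->E->R->H->L->F->refl->E->L'->A->R'->F->plug->E
Char 10 ('G'): step: R->6, L=7; G->plug->G->R->F->L->H->refl->A->L'->C->R'->F->plug->E
Char 11 ('F'): step: R->7, L=7; F->plug->E->R->B->L->C->refl->B->L'->E->R'->F->plug->E
Final: ciphertext=DAHBBFGEEEE, RIGHT=7, LEFT=7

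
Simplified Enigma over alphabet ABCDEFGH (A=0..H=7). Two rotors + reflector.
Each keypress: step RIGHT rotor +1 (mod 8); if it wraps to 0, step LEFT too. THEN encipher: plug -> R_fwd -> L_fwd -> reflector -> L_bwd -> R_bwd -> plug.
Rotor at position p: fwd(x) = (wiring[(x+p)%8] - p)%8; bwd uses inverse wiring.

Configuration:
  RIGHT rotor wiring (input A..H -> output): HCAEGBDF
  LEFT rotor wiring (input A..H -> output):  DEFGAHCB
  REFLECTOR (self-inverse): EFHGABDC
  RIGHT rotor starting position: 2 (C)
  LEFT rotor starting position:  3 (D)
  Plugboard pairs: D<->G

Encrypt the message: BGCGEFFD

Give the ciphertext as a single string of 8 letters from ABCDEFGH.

Answer: DFADDBAH

Derivation:
Char 1 ('B'): step: R->3, L=3; B->plug->B->R->D->L->H->refl->C->L'->H->R'->G->plug->D
Char 2 ('G'): step: R->4, L=3; G->plug->D->R->B->L->F->refl->B->L'->G->R'->F->plug->F
Char 3 ('C'): step: R->5, L=3; C->plug->C->R->A->L->D->refl->G->L'->E->R'->A->plug->A
Char 4 ('G'): step: R->6, L=3; G->plug->D->R->E->L->G->refl->D->L'->A->R'->G->plug->D
Char 5 ('E'): step: R->7, L=3; E->plug->E->R->F->L->A->refl->E->L'->C->R'->G->plug->D
Char 6 ('F'): step: R->0, L->4 (L advanced); F->plug->F->R->B->L->D->refl->G->L'->C->R'->B->plug->B
Char 7 ('F'): step: R->1, L=4; F->plug->F->R->C->L->G->refl->D->L'->B->R'->A->plug->A
Char 8 ('D'): step: R->2, L=4; D->plug->G->R->F->L->A->refl->E->L'->A->R'->H->plug->H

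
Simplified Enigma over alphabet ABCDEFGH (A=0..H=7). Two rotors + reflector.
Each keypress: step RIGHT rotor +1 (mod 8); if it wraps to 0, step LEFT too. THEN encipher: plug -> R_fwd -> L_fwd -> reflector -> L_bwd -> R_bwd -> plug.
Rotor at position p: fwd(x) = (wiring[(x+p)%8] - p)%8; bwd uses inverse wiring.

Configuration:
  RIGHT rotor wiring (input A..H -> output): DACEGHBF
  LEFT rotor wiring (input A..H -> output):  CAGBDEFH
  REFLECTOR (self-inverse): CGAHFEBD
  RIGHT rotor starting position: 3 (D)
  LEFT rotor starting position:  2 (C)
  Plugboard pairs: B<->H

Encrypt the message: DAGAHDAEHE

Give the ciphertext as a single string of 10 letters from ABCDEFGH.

Char 1 ('D'): step: R->4, L=2; D->plug->D->R->B->L->H->refl->D->L'->E->R'->F->plug->F
Char 2 ('A'): step: R->5, L=2; A->plug->A->R->C->L->B->refl->G->L'->H->R'->G->plug->G
Char 3 ('G'): step: R->6, L=2; G->plug->G->R->A->L->E->refl->F->L'->F->R'->C->plug->C
Char 4 ('A'): step: R->7, L=2; A->plug->A->R->G->L->A->refl->C->L'->D->R'->D->plug->D
Char 5 ('H'): step: R->0, L->3 (L advanced); H->plug->B->R->A->L->G->refl->B->L'->C->R'->C->plug->C
Char 6 ('D'): step: R->1, L=3; D->plug->D->R->F->L->H->refl->D->L'->H->R'->A->plug->A
Char 7 ('A'): step: R->2, L=3; A->plug->A->R->A->L->G->refl->B->L'->C->R'->B->plug->H
Char 8 ('E'): step: R->3, L=3; E->plug->E->R->C->L->B->refl->G->L'->A->R'->F->plug->F
Char 9 ('H'): step: R->4, L=3; H->plug->B->R->D->L->C->refl->A->L'->B->R'->D->plug->D
Char 10 ('E'): step: R->5, L=3; E->plug->E->R->D->L->C->refl->A->L'->B->R'->H->plug->B

Answer: FGCDCAHFDB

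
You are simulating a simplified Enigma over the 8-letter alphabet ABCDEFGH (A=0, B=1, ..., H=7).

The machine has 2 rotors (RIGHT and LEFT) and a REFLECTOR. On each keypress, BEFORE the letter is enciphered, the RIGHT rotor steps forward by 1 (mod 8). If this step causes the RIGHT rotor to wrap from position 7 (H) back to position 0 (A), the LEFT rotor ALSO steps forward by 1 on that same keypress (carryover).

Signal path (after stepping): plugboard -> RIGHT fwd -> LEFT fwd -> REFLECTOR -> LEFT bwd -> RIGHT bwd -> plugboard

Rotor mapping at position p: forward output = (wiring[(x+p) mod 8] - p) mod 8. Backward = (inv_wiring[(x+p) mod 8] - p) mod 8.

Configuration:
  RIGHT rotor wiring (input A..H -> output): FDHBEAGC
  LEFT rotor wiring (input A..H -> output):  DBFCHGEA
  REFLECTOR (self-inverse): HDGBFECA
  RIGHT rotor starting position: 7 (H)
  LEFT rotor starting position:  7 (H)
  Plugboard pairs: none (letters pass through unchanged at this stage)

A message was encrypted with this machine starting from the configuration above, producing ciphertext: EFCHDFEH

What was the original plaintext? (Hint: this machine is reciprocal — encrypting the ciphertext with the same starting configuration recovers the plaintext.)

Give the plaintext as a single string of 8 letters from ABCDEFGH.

Answer: CDDECEAC

Derivation:
Char 1 ('E'): step: R->0, L->0 (L advanced); E->plug->E->R->E->L->H->refl->A->L'->H->R'->C->plug->C
Char 2 ('F'): step: R->1, L=0; F->plug->F->R->F->L->G->refl->C->L'->D->R'->D->plug->D
Char 3 ('C'): step: R->2, L=0; C->plug->C->R->C->L->F->refl->E->L'->G->R'->D->plug->D
Char 4 ('H'): step: R->3, L=0; H->plug->H->R->E->L->H->refl->A->L'->H->R'->E->plug->E
Char 5 ('D'): step: R->4, L=0; D->plug->D->R->G->L->E->refl->F->L'->C->R'->C->plug->C
Char 6 ('F'): step: R->5, L=0; F->plug->F->R->C->L->F->refl->E->L'->G->R'->E->plug->E
Char 7 ('E'): step: R->6, L=0; E->plug->E->R->B->L->B->refl->D->L'->A->R'->A->plug->A
Char 8 ('H'): step: R->7, L=0; H->plug->H->R->H->L->A->refl->H->L'->E->R'->C->plug->C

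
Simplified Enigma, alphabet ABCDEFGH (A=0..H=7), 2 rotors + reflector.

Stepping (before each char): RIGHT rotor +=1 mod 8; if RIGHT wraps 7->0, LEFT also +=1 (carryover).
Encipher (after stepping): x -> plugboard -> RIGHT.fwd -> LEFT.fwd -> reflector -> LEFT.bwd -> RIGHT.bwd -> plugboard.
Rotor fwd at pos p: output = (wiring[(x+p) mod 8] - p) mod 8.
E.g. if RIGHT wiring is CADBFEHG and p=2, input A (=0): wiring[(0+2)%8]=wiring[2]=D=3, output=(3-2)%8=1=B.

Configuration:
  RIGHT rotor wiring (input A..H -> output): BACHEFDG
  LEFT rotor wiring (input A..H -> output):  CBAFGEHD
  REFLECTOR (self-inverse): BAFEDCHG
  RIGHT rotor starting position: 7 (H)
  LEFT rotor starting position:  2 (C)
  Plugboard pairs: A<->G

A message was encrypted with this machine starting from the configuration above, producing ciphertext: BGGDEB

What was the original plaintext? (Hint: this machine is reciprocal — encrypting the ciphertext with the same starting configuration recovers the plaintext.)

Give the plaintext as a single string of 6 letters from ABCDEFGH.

Char 1 ('B'): step: R->0, L->3 (L advanced); B->plug->B->R->A->L->C->refl->F->L'->H->R'->D->plug->D
Char 2 ('G'): step: R->1, L=3; G->plug->A->R->H->L->F->refl->C->L'->A->R'->H->plug->H
Char 3 ('G'): step: R->2, L=3; G->plug->A->R->A->L->C->refl->F->L'->H->R'->G->plug->A
Char 4 ('D'): step: R->3, L=3; D->plug->D->R->A->L->C->refl->F->L'->H->R'->H->plug->H
Char 5 ('E'): step: R->4, L=3; E->plug->E->R->F->L->H->refl->G->L'->G->R'->G->plug->A
Char 6 ('B'): step: R->5, L=3; B->plug->B->R->G->L->G->refl->H->L'->F->R'->F->plug->F

Answer: DHAHAF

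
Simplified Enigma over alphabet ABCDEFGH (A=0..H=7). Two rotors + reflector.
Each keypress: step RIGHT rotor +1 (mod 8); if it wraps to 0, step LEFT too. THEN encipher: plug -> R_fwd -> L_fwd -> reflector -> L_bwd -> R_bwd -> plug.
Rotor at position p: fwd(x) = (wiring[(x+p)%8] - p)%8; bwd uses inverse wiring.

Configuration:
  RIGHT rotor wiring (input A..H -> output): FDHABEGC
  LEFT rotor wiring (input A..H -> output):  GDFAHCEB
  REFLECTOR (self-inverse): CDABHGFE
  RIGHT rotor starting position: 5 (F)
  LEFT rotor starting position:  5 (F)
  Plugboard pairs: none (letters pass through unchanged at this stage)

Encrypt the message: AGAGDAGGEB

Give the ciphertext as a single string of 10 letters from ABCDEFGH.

Char 1 ('A'): step: R->6, L=5; A->plug->A->R->A->L->F->refl->G->L'->E->R'->B->plug->B
Char 2 ('G'): step: R->7, L=5; G->plug->G->R->F->L->A->refl->C->L'->H->R'->H->plug->H
Char 3 ('A'): step: R->0, L->6 (L advanced); A->plug->A->R->F->L->C->refl->A->L'->C->R'->H->plug->H
Char 4 ('G'): step: R->1, L=6; G->plug->G->R->B->L->D->refl->B->L'->G->R'->B->plug->B
Char 5 ('D'): step: R->2, L=6; D->plug->D->R->C->L->A->refl->C->L'->F->R'->A->plug->A
Char 6 ('A'): step: R->3, L=6; A->plug->A->R->F->L->C->refl->A->L'->C->R'->F->plug->F
Char 7 ('G'): step: R->4, L=6; G->plug->G->R->D->L->F->refl->G->L'->A->R'->B->plug->B
Char 8 ('G'): step: R->5, L=6; G->plug->G->R->D->L->F->refl->G->L'->A->R'->D->plug->D
Char 9 ('E'): step: R->6, L=6; E->plug->E->R->B->L->D->refl->B->L'->G->R'->H->plug->H
Char 10 ('B'): step: R->7, L=6; B->plug->B->R->G->L->B->refl->D->L'->B->R'->E->plug->E

Answer: BHHBAFBDHE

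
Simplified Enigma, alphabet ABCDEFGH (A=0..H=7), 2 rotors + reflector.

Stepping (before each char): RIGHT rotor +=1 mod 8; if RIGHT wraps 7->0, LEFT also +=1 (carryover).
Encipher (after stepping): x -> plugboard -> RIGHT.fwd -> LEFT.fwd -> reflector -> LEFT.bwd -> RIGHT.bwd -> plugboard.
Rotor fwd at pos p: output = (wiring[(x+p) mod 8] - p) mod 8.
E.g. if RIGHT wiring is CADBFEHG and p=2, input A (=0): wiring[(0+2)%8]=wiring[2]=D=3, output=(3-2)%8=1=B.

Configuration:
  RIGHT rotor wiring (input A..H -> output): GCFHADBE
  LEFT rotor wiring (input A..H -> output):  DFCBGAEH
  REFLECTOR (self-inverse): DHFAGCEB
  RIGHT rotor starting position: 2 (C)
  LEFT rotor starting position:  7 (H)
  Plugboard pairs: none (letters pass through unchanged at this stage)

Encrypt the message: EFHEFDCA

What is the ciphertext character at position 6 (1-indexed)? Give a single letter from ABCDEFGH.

Char 1 ('E'): step: R->3, L=7; E->plug->E->R->B->L->E->refl->G->L'->C->R'->H->plug->H
Char 2 ('F'): step: R->4, L=7; F->plug->F->R->G->L->B->refl->H->L'->F->R'->C->plug->C
Char 3 ('H'): step: R->5, L=7; H->plug->H->R->D->L->D->refl->A->L'->A->R'->F->plug->F
Char 4 ('E'): step: R->6, L=7; E->plug->E->R->H->L->F->refl->C->L'->E->R'->D->plug->D
Char 5 ('F'): step: R->7, L=7; F->plug->F->R->B->L->E->refl->G->L'->C->R'->H->plug->H
Char 6 ('D'): step: R->0, L->0 (L advanced); D->plug->D->R->H->L->H->refl->B->L'->D->R'->F->plug->F

F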